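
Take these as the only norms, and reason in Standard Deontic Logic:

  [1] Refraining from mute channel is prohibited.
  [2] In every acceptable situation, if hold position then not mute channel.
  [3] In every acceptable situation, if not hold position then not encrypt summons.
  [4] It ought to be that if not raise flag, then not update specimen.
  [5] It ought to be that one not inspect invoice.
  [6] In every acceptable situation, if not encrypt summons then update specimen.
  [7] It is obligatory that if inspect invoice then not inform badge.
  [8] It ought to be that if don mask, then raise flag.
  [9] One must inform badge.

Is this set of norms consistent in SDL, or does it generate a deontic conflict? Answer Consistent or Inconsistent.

Consistent

Premise 7 is O(inspect_invoice → ¬inform_badge), but O(inspect_invoice) is not derivable from the premises, so it does not yield O(¬inform_badge).
So O(¬inform_badge) is not derivable, and the apparent clash with O(inform_badge) does not arise.
A world satisfying every obligation exists (e.g. don_mask=false, encrypt_summons=false, hold_position=false, inform_badge=true, inspect_invoice=false, mute_channel=true, raise_flag=true, update_specimen=true); no atom is both obligatory and forbidden, so the set is consistent.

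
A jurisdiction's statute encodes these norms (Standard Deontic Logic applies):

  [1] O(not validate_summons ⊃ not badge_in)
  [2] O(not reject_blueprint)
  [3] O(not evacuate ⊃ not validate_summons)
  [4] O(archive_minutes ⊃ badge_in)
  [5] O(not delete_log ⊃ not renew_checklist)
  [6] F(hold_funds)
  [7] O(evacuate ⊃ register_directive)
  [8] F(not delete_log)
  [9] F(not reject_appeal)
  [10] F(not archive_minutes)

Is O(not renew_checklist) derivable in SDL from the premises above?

No

Premise 5 is O(not delete_log ⊃ not renew_checklist), but O(not delete_log) is not derivable from the premises, so it does not yield O(not renew_checklist).
No other premise forces O(not renew_checklist). An ideal world satisfying every premise can still have not renew_checklist false, so O(not renew_checklist) is not derivable.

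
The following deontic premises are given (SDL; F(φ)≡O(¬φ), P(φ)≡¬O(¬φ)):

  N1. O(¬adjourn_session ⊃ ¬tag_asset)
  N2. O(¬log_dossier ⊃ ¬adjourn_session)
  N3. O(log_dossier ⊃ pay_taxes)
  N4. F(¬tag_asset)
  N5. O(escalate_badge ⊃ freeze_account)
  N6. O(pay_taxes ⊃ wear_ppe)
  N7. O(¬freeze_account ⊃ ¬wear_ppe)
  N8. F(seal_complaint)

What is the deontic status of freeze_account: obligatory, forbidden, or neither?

Obligatory

Premise 4 is F(¬tag_asset), i.e. O(tag_asset).
Premise 1 is O(¬adjourn_session ⊃ ¬tag_asset); contrapositively O(tag_asset ⊃ adjourn_session). Since O(tag_asset) holds, K gives O(adjourn_session).
Premise 2 is O(¬log_dossier ⊃ ¬adjourn_session); contrapositively O(adjourn_session ⊃ log_dossier). Since O(adjourn_session) holds, K gives O(log_dossier).
From O(log_dossier) and premise 3, O(log_dossier ⊃ pay_taxes), we obtain O(pay_taxes).
From O(pay_taxes) and premise 6, O(pay_taxes ⊃ wear_ppe), we obtain O(wear_ppe).
The contrapositive of premise 7 (O(¬freeze_account ⊃ ¬wear_ppe)) is O(wear_ppe ⊃ freeze_account), and O(wear_ppe) is already established, so O(freeze_account).
Premises 5, 8 do not contribute to this derivation.
Hence freeze_account is obligatory.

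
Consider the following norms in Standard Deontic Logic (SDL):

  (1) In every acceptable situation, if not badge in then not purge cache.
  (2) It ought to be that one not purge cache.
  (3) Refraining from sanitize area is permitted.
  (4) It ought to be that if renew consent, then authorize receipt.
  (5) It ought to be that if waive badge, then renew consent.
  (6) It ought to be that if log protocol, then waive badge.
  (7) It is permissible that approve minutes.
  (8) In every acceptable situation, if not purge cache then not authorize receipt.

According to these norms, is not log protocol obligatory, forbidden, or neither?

Obligatory

From premise 2 we have O(¬purge_cache).
From O(¬purge_cache) and premise 8, O(¬purge_cache → ¬authorize_receipt), we obtain O(¬authorize_receipt).
Premise 4 is O(renew_consent → authorize_receipt); contrapositively O(¬authorize_receipt → ¬renew_consent). Since O(¬authorize_receipt) holds, K gives O(¬renew_consent).
Premise 5 is O(waive_badge → renew_consent); contrapositively O(¬renew_consent → ¬waive_badge). Since O(¬renew_consent) holds, K gives O(¬waive_badge).
Premise 6, O(log_protocol → waive_badge), contraposes to O(¬waive_badge → ¬log_protocol); with O(¬waive_badge) we get O(¬log_protocol).
Premises 1, 3, 7 do not contribute to this derivation.
Hence ¬log_protocol is obligatory.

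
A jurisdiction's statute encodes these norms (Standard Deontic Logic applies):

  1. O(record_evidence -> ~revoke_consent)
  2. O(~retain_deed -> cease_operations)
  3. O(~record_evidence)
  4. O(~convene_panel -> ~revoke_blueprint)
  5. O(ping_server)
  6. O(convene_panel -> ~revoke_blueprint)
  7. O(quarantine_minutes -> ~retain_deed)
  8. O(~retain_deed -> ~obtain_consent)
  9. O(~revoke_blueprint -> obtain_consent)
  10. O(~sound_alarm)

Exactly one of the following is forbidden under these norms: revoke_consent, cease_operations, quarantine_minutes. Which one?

Premises 6 and 4 cover both cases: O(convene_panel -> ~revoke_blueprint) and O(~convene_panel -> ~revoke_blueprint). Since convene_panel ∨ ~convene_panel is a tautology, O(~revoke_blueprint) follows.
Applying K to premise 9 (O(~revoke_blueprint -> obtain_consent)) and O(~revoke_blueprint) yields O(obtain_consent).
Premise 8 is O(~retain_deed -> ~obtain_consent); contrapositively O(obtain_consent -> retain_deed). Since O(obtain_consent) holds, K gives O(retain_deed).
The contrapositive of premise 7 (O(quarantine_minutes -> ~retain_deed)) is O(retain_deed -> ~quarantine_minutes), and O(retain_deed) is already established, so O(~quarantine_minutes).
So O(~quarantine_minutes) holds, i.e. quarantine_minutes is forbidden. None of the other listed options is forbidden under the premises.

quarantine_minutes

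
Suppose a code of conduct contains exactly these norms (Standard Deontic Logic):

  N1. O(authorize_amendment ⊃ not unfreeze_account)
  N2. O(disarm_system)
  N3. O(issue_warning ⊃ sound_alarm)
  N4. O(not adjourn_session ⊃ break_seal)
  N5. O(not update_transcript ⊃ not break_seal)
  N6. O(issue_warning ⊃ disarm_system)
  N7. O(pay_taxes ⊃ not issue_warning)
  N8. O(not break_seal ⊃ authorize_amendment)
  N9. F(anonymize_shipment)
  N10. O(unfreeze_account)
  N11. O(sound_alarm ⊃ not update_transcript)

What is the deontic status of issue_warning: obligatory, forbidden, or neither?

Premise 10 gives O(unfreeze_account).
Premise 1, O(authorize_amendment ⊃ not unfreeze_account), contraposes to O(unfreeze_account ⊃ not authorize_amendment); with O(unfreeze_account) we get O(not authorize_amendment).
Premise 8, O(not break_seal ⊃ authorize_amendment), contraposes to O(not authorize_amendment ⊃ break_seal); with O(not authorize_amendment) we get O(break_seal).
Premise 5, O(not update_transcript ⊃ not break_seal), contraposes to O(break_seal ⊃ update_transcript); with O(break_seal) we get O(update_transcript).
Premise 11, O(sound_alarm ⊃ not update_transcript), contraposes to O(update_transcript ⊃ not sound_alarm); with O(update_transcript) we get O(not sound_alarm).
Premise 3 is O(issue_warning ⊃ sound_alarm); contrapositively O(not sound_alarm ⊃ not issue_warning). Since O(not sound_alarm) holds, K gives O(not issue_warning).
Premises 2, 4, 6, 7, 9 do not contribute to this derivation.
Thus O(not issue_warning), which is F(issue_warning): issue_warning is forbidden.

Forbidden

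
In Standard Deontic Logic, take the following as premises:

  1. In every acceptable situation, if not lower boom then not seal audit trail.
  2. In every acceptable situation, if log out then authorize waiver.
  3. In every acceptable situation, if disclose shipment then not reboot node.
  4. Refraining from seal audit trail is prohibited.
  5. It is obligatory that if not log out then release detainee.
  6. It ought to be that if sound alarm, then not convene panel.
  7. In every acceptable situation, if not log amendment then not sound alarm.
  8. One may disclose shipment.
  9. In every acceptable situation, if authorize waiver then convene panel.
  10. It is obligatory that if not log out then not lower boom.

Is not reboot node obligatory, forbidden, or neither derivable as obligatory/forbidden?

Neither

Premise 3 is O(disclose_shipment → ¬reboot_node), but O(disclose_shipment) is not derivable from the premises (the permission P(disclose_shipment) asserts only ¬O(¬disclose_shipment), not O(disclose_shipment)), so it does not yield O(¬reboot_node).
No premise or chain of K-axiom applications forces O(¬reboot_node), and none forces O(reboot_node). So ¬reboot_node is neither obligatory nor forbidden under these norms.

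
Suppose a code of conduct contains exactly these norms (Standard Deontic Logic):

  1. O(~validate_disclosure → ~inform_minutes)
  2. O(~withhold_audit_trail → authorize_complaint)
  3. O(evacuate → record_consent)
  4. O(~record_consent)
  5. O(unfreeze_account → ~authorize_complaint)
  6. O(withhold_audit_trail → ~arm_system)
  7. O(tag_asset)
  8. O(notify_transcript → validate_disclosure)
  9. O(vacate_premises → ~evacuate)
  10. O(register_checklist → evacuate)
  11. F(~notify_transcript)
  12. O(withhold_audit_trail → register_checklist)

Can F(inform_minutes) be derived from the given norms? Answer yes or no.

Premise 1 is O(~validate_disclosure → ~inform_minutes), but O(~validate_disclosure) is not derivable from the premises, so it does not yield O(~inform_minutes).
No other premise forces O(~inform_minutes). An ideal world satisfying every premise can still have inform_minutes true, so F(inform_minutes) is not derivable.

No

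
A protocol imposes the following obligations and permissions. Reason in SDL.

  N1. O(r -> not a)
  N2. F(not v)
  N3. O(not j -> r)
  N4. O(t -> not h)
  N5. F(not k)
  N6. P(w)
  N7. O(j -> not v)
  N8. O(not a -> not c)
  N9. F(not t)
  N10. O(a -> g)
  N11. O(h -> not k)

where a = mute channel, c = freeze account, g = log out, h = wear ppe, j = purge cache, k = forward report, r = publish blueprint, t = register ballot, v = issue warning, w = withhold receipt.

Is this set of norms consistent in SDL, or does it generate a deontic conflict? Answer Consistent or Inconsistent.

Premise 11 is O(h -> not k), but O(h) is not derivable from the premises, so it does not yield O(not k).
So O(not k) is not derivable, and the apparent clash with O(k) does not arise.
A world satisfying every obligation exists (e.g. a=false, c=false, g=false, h=false, j=false, k=true, r=true, t=true, v=true, w=false); no atom is both obligatory and forbidden, so the set is consistent.

Consistent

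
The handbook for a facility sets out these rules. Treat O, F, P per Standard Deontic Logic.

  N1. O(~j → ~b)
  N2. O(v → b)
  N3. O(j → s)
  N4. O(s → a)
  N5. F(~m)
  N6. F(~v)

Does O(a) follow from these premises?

Premise 6 is F(~v), i.e. O(v).
With premise 2, O(v → b), the K-axiom yields O(b).
Premise 1, O(~j → ~b), contraposes to O(b → j); with O(b) we get O(j).
Applying K to premise 3 (O(j → s)) and O(j) yields O(s).
Premise 4 is O(s → a); since O(s), deontic closure gives O(a).
Premise 5 does not contribute to this derivation.
So O(a) follows.

Yes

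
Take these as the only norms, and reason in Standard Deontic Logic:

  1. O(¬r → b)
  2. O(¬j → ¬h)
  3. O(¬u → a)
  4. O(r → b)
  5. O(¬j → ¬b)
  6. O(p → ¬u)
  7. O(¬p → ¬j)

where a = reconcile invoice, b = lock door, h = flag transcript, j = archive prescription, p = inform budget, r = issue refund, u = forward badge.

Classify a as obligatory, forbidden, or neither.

Obligatory

Premises 4 and 1 are O(r → b) and O(¬r → b); every ideal world satisfies r or ¬r, so in either case b holds — hence O(b).
Premise 5, O(¬j → ¬b), contraposes to O(b → j); with O(b) we get O(j).
Premise 7, O(¬p → ¬j), contraposes to O(j → p); with O(j) we get O(p).
From O(p) and premise 6, O(p → ¬u), we obtain O(¬u).
From O(¬u) and premise 3, O(¬u → a), we obtain O(a).
Premise 2 does not contribute to this derivation.
Hence a is obligatory.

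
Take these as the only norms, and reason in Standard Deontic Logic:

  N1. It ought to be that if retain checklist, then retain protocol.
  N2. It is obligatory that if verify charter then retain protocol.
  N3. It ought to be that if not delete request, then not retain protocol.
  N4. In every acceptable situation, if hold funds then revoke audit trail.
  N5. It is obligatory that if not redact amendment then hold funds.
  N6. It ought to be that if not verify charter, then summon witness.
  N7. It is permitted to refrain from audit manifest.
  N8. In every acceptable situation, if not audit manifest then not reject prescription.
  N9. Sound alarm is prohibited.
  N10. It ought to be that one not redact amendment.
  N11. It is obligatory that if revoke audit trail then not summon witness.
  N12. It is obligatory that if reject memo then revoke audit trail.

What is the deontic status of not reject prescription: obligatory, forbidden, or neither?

Premise 8 is O(¬audit_manifest → ¬reject_prescription), but O(¬audit_manifest) is not derivable from the premises (the permission P(¬audit_manifest) asserts only ¬O(audit_manifest), not O(¬audit_manifest)), so it does not yield O(¬reject_prescription).
No premise or chain of K-axiom applications forces O(¬reject_prescription), and none forces O(reject_prescription). So ¬reject_prescription is neither obligatory nor forbidden under these norms.

Neither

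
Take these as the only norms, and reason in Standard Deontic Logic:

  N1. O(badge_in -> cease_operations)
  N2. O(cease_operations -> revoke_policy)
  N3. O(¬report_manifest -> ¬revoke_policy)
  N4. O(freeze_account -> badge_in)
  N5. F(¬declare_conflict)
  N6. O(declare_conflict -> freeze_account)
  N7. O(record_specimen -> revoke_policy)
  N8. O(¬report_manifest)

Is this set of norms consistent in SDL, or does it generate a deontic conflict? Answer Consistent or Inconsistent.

Inconsistent

Premise 5, F(¬declare_conflict), is equivalent to O(declare_conflict).
With premise 6, O(declare_conflict -> freeze_account), the K-axiom yields O(freeze_account).
With premise 4, O(freeze_account -> badge_in), the K-axiom yields O(badge_in).
From O(badge_in) and premise 1, O(badge_in -> cease_operations), we obtain O(cease_operations).
Premise 2 is O(cease_operations -> revoke_policy); since O(cease_operations), deontic closure gives O(revoke_policy).
Premise 3, O(¬report_manifest -> ¬revoke_policy), contraposes to O(revoke_policy -> report_manifest); with O(revoke_policy) we get O(report_manifest).
Yet premise 8 states O(¬report_manifest).
We now have both O(report_manifest) and O(¬report_manifest) — report_manifest is simultaneously obligatory and forbidden, violating the D-axiom.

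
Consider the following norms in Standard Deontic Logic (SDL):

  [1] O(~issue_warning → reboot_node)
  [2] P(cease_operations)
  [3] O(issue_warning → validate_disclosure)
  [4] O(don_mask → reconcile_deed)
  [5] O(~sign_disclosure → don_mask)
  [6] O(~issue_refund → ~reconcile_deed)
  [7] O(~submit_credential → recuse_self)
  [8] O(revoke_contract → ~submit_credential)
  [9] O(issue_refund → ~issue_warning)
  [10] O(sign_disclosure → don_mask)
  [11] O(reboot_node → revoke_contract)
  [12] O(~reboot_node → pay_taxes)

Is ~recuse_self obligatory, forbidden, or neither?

Forbidden

Premises 5 and 10 are O(~sign_disclosure → don_mask) and O(sign_disclosure → don_mask); every ideal world satisfies ~sign_disclosure or sign_disclosure, so in either case don_mask holds — hence O(don_mask).
From O(don_mask) and premise 4, O(don_mask → reconcile_deed), we obtain O(reconcile_deed).
Premise 6, O(~issue_refund → ~reconcile_deed), contraposes to O(reconcile_deed → issue_refund); with O(reconcile_deed) we get O(issue_refund).
Premise 9 is O(issue_refund → ~issue_warning); since O(issue_refund), deontic closure gives O(~issue_warning).
With premise 1, O(~issue_warning → reboot_node), the K-axiom yields O(reboot_node).
Applying K to premise 11 (O(reboot_node → revoke_contract)) and O(reboot_node) yields O(revoke_contract).
Applying K to premise 8 (O(revoke_contract → ~submit_credential)) and O(revoke_contract) yields O(~submit_credential).
Applying K to premise 7 (O(~submit_credential → recuse_self)) and O(~submit_credential) yields O(recuse_self).
Premises 2, 3, 12 do not contribute to this derivation.
Thus O(recuse_self), which is F(~recuse_self): ~recuse_self is forbidden.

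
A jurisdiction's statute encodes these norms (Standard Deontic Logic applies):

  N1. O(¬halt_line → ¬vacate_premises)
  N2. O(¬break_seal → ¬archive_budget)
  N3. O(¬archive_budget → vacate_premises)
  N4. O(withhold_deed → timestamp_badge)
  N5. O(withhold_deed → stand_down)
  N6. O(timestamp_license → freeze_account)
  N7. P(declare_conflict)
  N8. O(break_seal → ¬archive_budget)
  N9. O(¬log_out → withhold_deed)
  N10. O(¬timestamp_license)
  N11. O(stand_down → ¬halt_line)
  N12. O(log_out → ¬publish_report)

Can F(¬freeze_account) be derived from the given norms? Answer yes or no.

No

Premise 6 is O(timestamp_license → freeze_account), but O(timestamp_license) is not derivable from the premises, so it does not yield O(freeze_account).
No other premise forces O(freeze_account). An ideal world satisfying every premise can still have ¬freeze_account true, so F(¬freeze_account) is not derivable.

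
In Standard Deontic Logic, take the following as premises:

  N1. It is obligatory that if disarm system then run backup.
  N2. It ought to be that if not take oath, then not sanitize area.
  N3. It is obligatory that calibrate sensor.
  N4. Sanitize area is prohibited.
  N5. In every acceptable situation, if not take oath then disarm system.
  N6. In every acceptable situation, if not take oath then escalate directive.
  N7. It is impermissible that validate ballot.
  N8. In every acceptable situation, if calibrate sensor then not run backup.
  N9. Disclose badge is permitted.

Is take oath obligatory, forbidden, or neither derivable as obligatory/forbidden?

Obligatory

Premise 3 gives O(calibrate_sensor).
Premise 8 is O(calibrate_sensor → ¬run_backup); since O(calibrate_sensor), deontic closure gives O(¬run_backup).
The contrapositive of premise 1 (O(disarm_system → run_backup)) is O(¬run_backup → ¬disarm_system), and O(¬run_backup) is already established, so O(¬disarm_system).
Premise 5, O(¬take_oath → disarm_system), contraposes to O(¬disarm_system → take_oath); with O(¬disarm_system) we get O(take_oath).
Premises 2, 4, 6, 7, 9 do not contribute to this derivation.
Hence take_oath is obligatory.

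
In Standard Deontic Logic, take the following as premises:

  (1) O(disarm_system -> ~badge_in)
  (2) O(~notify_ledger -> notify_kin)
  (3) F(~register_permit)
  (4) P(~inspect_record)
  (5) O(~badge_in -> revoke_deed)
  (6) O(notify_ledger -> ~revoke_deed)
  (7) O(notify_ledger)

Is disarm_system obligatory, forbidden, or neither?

From premise 7 we have O(notify_ledger).
Premise 6 is O(notify_ledger -> ~revoke_deed); since O(notify_ledger), deontic closure gives O(~revoke_deed).
Premise 5 is O(~badge_in -> revoke_deed); contrapositively O(~revoke_deed -> badge_in). Since O(~revoke_deed) holds, K gives O(badge_in).
Premise 1 is O(disarm_system -> ~badge_in); contrapositively O(badge_in -> ~disarm_system). Since O(badge_in) holds, K gives O(~disarm_system).
Premises 2, 3, 4 do not contribute to this derivation.
Thus O(~disarm_system), which is F(disarm_system): disarm_system is forbidden.

Forbidden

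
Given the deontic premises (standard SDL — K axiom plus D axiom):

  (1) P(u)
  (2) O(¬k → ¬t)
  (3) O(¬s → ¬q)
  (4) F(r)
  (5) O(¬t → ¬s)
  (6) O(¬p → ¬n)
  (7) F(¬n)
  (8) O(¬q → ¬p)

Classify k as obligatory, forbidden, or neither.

Obligatory

Premise 7 is F(¬n), i.e. O(n).
Premise 6 is O(¬p → ¬n); contrapositively O(n → p). Since O(n) holds, K gives O(p).
The contrapositive of premise 8 (O(¬q → ¬p)) is O(p → q), and O(p) is already established, so O(q).
Premise 3, O(¬s → ¬q), contraposes to O(q → s); with O(q) we get O(s).
Premise 5, O(¬t → ¬s), contraposes to O(s → t); with O(s) we get O(t).
The contrapositive of premise 2 (O(¬k → ¬t)) is O(t → k), and O(t) is already established, so O(k).
Premises 1, 4 do not contribute to this derivation.
Hence k is obligatory.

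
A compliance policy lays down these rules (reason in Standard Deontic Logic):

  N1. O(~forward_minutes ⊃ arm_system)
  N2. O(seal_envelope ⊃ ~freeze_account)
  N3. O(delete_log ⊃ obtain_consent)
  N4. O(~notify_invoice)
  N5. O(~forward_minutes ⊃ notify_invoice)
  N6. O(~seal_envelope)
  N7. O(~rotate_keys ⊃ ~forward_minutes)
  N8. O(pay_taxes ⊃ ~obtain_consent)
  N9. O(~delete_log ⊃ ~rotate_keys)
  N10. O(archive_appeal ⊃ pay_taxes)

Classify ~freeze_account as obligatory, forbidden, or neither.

Neither

Premise 2 is O(seal_envelope ⊃ ~freeze_account), but O(seal_envelope) is not derivable from the premises, so it does not yield O(~freeze_account).
No premise or chain of K-axiom applications forces O(~freeze_account), and none forces O(freeze_account). So ~freeze_account is neither obligatory nor forbidden under these norms.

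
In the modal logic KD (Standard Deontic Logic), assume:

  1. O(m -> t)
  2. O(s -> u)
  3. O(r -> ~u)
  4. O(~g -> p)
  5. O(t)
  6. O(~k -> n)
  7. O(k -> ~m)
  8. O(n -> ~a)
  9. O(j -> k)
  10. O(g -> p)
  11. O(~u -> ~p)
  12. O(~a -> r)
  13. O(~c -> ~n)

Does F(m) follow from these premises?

Yes

Premises 4 and 10 are O(~g -> p) and O(g -> p); every ideal world satisfies ~g or g, so in either case p holds — hence O(p).
The contrapositive of premise 11 (O(~u -> ~p)) is O(p -> u), and O(p) is already established, so O(u).
Premise 3 is O(r -> ~u); contrapositively O(u -> ~r). Since O(u) holds, K gives O(~r).
The contrapositive of premise 12 (O(~a -> r)) is O(~r -> a), and O(~r) is already established, so O(a).
Premise 8 is O(n -> ~a); contrapositively O(a -> ~n). Since O(a) holds, K gives O(~n).
Premise 6, O(~k -> n), contraposes to O(~n -> k); with O(~n) we get O(k).
Applying K to premise 7 (O(k -> ~m)) and O(k) yields O(~m).
Premises 1, 2, 5, 9, 13 do not contribute to this derivation.
So O(~m) holds, i.e. F(m). The claim follows.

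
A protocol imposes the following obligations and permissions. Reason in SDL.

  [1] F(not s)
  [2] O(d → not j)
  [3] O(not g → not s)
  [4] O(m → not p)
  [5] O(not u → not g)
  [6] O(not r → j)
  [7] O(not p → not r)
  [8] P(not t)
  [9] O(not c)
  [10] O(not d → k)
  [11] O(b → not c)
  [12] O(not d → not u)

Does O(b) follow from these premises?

No

Premise 11 is O(b → not c); even if O(not c) held, inferring O(b) would be affirming the consequent — invalid.
No other premise forces O(b). An ideal world satisfying every premise can still have b false, so O(b) is not derivable.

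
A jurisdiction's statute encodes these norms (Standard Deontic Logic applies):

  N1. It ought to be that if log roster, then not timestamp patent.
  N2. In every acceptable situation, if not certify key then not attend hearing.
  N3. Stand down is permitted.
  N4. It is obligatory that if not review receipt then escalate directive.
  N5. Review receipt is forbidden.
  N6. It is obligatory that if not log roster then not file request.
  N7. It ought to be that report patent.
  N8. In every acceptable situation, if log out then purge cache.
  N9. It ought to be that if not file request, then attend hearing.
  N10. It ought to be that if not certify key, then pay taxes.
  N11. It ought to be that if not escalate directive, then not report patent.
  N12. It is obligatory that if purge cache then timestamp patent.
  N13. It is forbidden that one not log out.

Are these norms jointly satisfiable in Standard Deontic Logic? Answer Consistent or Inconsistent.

Consistent

Premise 11 is O(¬escalate_directive → ¬report_patent), but O(¬escalate_directive) is not derivable from the premises, so it does not yield O(¬report_patent).
So O(¬report_patent) is not derivable, and the apparent clash with O(report_patent) does not arise.
A world satisfying every obligation exists (e.g. attend_hearing=true, certify_key=true, escalate_directive=true, file_request=false, log_out=true, log_roster=false, pay_taxes=false, purge_cache=true, report_patent=true, review_receipt=false, stand_down=false, timestamp_patent=true); no atom is both obligatory and forbidden, so the set is consistent.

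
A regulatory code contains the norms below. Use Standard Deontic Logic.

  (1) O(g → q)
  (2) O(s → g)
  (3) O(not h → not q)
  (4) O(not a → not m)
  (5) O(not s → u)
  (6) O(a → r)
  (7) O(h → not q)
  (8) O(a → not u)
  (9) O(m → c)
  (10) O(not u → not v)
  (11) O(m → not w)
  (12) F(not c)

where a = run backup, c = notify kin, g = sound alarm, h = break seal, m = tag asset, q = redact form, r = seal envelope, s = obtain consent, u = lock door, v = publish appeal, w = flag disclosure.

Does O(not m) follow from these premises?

Premises 3 and 7 cover both cases: O(not h → not q) and O(h → not q). Since not h ∨ h is a tautology, O(not q) follows.
Premise 1, O(g → q), contraposes to O(not q → not g); with O(not q) we get O(not g).
Premise 2, O(s → g), contraposes to O(not g → not s); with O(not g) we get O(not s).
From O(not s) and premise 5, O(not s → u), we obtain O(u).
Premise 8, O(a → not u), contraposes to O(u → not a); with O(u) we get O(not a).
With premise 4, O(not a → not m), the K-axiom yields O(not m).
Premises 6, 9, 10, 11, 12 do not contribute to this derivation.
So O(not m) follows.

Yes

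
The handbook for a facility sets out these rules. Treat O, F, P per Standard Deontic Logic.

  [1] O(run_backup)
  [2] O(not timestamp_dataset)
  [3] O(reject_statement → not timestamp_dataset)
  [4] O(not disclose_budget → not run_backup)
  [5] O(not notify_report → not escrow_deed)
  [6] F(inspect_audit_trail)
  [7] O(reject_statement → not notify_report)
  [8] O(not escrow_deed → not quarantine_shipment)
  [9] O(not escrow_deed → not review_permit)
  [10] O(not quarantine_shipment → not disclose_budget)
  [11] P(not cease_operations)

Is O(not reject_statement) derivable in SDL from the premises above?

Premise 1 gives O(run_backup).
Premise 4 is O(not disclose_budget → not run_backup); contrapositively O(run_backup → disclose_budget). Since O(run_backup) holds, K gives O(disclose_budget).
Premise 10, O(not quarantine_shipment → not disclose_budget), contraposes to O(disclose_budget → quarantine_shipment); with O(disclose_budget) we get O(quarantine_shipment).
Premise 8 is O(not escrow_deed → not quarantine_shipment); contrapositively O(quarantine_shipment → escrow_deed). Since O(quarantine_shipment) holds, K gives O(escrow_deed).
Premise 5, O(not notify_report → not escrow_deed), contraposes to O(escrow_deed → notify_report); with O(escrow_deed) we get O(notify_report).
The contrapositive of premise 7 (O(reject_statement → not notify_report)) is O(notify_report → not reject_statement), and O(notify_report) is already established, so O(not reject_statement).
Premises 2, 3, 6, 9, 11 do not contribute to this derivation.
So O(not reject_statement) follows.

Yes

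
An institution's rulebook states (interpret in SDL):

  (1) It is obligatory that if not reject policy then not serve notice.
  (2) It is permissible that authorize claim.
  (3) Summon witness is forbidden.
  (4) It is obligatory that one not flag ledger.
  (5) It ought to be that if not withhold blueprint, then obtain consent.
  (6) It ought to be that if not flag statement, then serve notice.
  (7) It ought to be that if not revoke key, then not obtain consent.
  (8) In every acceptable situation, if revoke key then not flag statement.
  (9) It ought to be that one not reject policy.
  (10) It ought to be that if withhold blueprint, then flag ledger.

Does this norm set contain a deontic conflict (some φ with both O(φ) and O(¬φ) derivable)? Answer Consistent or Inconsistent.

Inconsistent

Premise 9 states O(¬reject_policy) outright.
Premise 1 is O(¬reject_policy → ¬serve_notice); since O(¬reject_policy), deontic closure gives O(¬serve_notice).
Premise 6, O(¬flag_statement → serve_notice), contraposes to O(¬serve_notice → flag_statement); with O(¬serve_notice) we get O(flag_statement).
Premise 8, O(revoke_key → ¬flag_statement), contraposes to O(flag_statement → ¬revoke_key); with O(flag_statement) we get O(¬revoke_key).
Applying K to premise 7 (O(¬revoke_key → ¬obtain_consent)) and O(¬revoke_key) yields O(¬obtain_consent).
Premise 5 is O(¬withhold_blueprint → obtain_consent); contrapositively O(¬obtain_consent → withhold_blueprint). Since O(¬obtain_consent) holds, K gives O(withhold_blueprint).
Applying K to premise 10 (O(withhold_blueprint → flag_ledger)) and O(withhold_blueprint) yields O(flag_ledger).
However, premise 4 gives O(¬flag_ledger).
We now have both O(flag_ledger) and O(¬flag_ledger) — flag_ledger is simultaneously obligatory and forbidden, violating the D-axiom.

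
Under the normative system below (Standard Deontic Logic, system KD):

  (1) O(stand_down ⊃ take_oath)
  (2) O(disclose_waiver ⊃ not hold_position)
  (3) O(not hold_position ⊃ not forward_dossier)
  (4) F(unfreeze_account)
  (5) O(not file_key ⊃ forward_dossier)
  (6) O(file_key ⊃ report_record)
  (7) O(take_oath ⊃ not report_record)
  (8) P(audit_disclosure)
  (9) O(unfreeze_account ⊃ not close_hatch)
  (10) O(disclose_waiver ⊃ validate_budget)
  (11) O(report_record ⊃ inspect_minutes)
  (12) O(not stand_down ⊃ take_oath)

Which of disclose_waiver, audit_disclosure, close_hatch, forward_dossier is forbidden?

disclose_waiver

Premises 1 and 12 cover both cases: O(stand_down ⊃ take_oath) and O(not stand_down ⊃ take_oath). Since stand_down ∨ not stand_down is a tautology, O(take_oath) follows.
With premise 7, O(take_oath ⊃ not report_record), the K-axiom yields O(not report_record).
Premise 6 is O(file_key ⊃ report_record); contrapositively O(not report_record ⊃ not file_key). Since O(not report_record) holds, K gives O(not file_key).
From O(not file_key) and premise 5, O(not file_key ⊃ forward_dossier), we obtain O(forward_dossier).
Premise 3, O(not hold_position ⊃ not forward_dossier), contraposes to O(forward_dossier ⊃ hold_position); with O(forward_dossier) we get O(hold_position).
Premise 2, O(disclose_waiver ⊃ not hold_position), contraposes to O(hold_position ⊃ not disclose_waiver); with O(hold_position) we get O(not disclose_waiver).
So O(not disclose_waiver) holds, i.e. disclose_waiver is forbidden. None of the other listed options is forbidden under the premises.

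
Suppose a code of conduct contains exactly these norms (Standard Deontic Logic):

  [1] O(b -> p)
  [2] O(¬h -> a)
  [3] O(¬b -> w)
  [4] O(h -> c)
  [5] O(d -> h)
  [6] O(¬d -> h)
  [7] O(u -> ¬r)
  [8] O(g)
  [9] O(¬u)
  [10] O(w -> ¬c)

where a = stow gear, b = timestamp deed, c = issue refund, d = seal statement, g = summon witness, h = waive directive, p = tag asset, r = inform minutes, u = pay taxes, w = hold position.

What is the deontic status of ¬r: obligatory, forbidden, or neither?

Neither

Premise 7 is O(u -> ¬r), but O(u) is not derivable from the premises, so it does not yield O(¬r).
No premise or chain of K-axiom applications forces O(¬r), and none forces O(r). So ¬r is neither obligatory nor forbidden under these norms.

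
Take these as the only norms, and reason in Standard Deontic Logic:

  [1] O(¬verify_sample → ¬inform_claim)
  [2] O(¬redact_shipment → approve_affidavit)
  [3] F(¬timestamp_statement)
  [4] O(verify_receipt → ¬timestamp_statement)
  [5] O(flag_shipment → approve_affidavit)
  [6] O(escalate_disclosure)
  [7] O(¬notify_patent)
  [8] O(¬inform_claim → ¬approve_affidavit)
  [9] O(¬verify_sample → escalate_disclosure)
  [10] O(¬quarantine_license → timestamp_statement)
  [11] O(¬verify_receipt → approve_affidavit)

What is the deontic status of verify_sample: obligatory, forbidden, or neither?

F(¬timestamp_statement) at premise 3 means O(timestamp_statement).
Premise 4 is O(verify_receipt → ¬timestamp_statement); contrapositively O(timestamp_statement → ¬verify_receipt). Since O(timestamp_statement) holds, K gives O(¬verify_receipt).
From O(¬verify_receipt) and premise 11, O(¬verify_receipt → approve_affidavit), we obtain O(approve_affidavit).
Premise 8, O(¬inform_claim → ¬approve_affidavit), contraposes to O(approve_affidavit → inform_claim); with O(approve_affidavit) we get O(inform_claim).
Premise 1, O(¬verify_sample → ¬inform_claim), contraposes to O(inform_claim → verify_sample); with O(inform_claim) we get O(verify_sample).
Premises 2, 5, 6, 7, 9, 10 do not contribute to this derivation.
Hence verify_sample is obligatory.

Obligatory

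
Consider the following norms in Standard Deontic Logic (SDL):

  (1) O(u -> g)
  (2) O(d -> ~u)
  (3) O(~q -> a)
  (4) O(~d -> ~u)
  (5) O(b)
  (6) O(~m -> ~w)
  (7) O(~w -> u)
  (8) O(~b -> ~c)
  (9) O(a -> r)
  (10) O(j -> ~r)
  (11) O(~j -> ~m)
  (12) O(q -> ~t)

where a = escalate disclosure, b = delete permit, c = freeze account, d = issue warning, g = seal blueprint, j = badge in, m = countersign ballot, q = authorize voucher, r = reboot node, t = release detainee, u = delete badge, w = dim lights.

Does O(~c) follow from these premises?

Premise 8 is O(~b -> ~c), but O(~b) is not derivable from the premises, so it does not yield O(~c).
No other premise forces O(~c). An ideal world satisfying every premise can still have ~c false, so O(~c) is not derivable.

No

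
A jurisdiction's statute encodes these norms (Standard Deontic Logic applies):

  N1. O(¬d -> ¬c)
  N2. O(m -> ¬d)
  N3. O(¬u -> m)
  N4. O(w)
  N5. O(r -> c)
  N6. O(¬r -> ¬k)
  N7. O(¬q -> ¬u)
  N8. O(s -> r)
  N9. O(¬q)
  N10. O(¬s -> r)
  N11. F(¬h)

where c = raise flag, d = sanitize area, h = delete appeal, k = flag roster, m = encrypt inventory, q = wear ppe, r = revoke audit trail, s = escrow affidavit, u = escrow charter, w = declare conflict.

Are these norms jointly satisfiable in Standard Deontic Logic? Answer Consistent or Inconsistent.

Inconsistent

Premises 10 and 8 are O(¬s -> r) and O(s -> r); every ideal world satisfies ¬s or s, so in either case r holds — hence O(r).
Applying K to premise 5 (O(r -> c)) and O(r) yields O(c).
The contrapositive of premise 1 (O(¬d -> ¬c)) is O(c -> d), and O(c) is already established, so O(d).
Premise 2 is O(m -> ¬d); contrapositively O(d -> ¬m). Since O(d) holds, K gives O(¬m).
The contrapositive of premise 3 (O(¬u -> m)) is O(¬m -> u), and O(¬m) is already established, so O(u).
The contrapositive of premise 7 (O(¬q -> ¬u)) is O(u -> q), and O(u) is already established, so O(q).
But premise 9 directly asserts O(¬q).
We now have both O(q) and O(¬q) — q is simultaneously obligatory and forbidden, violating the D-axiom.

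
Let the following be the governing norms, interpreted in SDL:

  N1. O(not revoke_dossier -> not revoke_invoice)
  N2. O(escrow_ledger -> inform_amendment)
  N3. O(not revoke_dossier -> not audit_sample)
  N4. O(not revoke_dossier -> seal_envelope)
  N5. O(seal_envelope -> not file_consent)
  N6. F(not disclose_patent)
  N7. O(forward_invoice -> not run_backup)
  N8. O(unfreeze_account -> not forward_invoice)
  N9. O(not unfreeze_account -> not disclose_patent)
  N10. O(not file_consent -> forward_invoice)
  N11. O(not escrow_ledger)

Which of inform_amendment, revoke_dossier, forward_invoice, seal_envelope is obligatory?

Premise 6, F(not disclose_patent), is equivalent to O(disclose_patent).
The contrapositive of premise 9 (O(not unfreeze_account -> not disclose_patent)) is O(disclose_patent -> unfreeze_account), and O(disclose_patent) is already established, so O(unfreeze_account).
With premise 8, O(unfreeze_account -> not forward_invoice), the K-axiom yields O(not forward_invoice).
Premise 10, O(not file_consent -> forward_invoice), contraposes to O(not forward_invoice -> file_consent); with O(not forward_invoice) we get O(file_consent).
Premise 5 is O(seal_envelope -> not file_consent); contrapositively O(file_consent -> not seal_envelope). Since O(file_consent) holds, K gives O(not seal_envelope).
Premise 4 is O(not revoke_dossier -> seal_envelope); contrapositively O(not seal_envelope -> revoke_dossier). Since O(not seal_envelope) holds, K gives O(revoke_dossier).
So O(revoke_dossier) holds — revoke_dossier is obligatory. None of the other listed options is made obligatory by any chain of premises.

revoke_dossier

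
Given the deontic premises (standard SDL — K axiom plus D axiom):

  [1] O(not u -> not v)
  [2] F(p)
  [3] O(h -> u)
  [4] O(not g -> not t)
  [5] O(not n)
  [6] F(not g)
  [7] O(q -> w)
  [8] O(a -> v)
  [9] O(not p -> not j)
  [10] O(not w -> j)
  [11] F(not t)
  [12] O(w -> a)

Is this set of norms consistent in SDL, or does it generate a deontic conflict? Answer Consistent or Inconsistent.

Consistent

Premise 4 is O(not g -> not t), but O(not g) is not derivable from the premises, so it does not yield O(not t).
So O(not t) is not derivable, and the apparent clash with O(t) does not arise.
A world satisfying every obligation exists (e.g. a=true, g=true, h=false, j=false, n=false, p=false, q=false, t=true, u=true, v=true, w=true); no atom is both obligatory and forbidden, so the set is consistent.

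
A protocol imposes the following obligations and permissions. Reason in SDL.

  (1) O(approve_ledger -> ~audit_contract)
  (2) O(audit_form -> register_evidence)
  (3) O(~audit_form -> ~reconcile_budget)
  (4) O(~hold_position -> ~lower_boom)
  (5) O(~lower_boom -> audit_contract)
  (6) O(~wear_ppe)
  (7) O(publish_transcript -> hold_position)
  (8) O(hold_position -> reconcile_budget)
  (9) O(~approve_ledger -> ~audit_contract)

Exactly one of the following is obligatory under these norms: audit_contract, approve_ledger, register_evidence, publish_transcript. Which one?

register_evidence

By case analysis on approve_ledger: premise 1 gives O(approve_ledger -> ~audit_contract) and premise 9 gives O(~approve_ledger -> ~audit_contract), so O(~audit_contract) either way.
Premise 5 is O(~lower_boom -> audit_contract); contrapositively O(~audit_contract -> lower_boom). Since O(~audit_contract) holds, K gives O(lower_boom).
Premise 4 is O(~hold_position -> ~lower_boom); contrapositively O(lower_boom -> hold_position). Since O(lower_boom) holds, K gives O(hold_position).
Applying K to premise 8 (O(hold_position -> reconcile_budget)) and O(hold_position) yields O(reconcile_budget).
Premise 3, O(~audit_form -> ~reconcile_budget), contraposes to O(reconcile_budget -> audit_form); with O(reconcile_budget) we get O(audit_form).
Applying K to premise 2 (O(audit_form -> register_evidence)) and O(audit_form) yields O(register_evidence).
So O(register_evidence) holds — register_evidence is obligatory. None of the other listed options is made obligatory by any chain of premises.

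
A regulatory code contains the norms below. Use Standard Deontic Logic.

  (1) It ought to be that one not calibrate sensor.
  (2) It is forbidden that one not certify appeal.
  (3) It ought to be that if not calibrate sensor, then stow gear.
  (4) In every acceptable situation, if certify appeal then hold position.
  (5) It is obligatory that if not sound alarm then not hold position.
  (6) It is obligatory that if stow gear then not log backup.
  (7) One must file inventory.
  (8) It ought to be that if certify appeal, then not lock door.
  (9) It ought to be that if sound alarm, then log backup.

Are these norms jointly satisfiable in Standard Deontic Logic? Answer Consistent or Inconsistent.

Inconsistent

Premise 1 gives O(¬calibrate_sensor).
From O(¬calibrate_sensor) and premise 3, O(¬calibrate_sensor → stow_gear), we obtain O(stow_gear).
From O(stow_gear) and premise 6, O(stow_gear → ¬log_backup), we obtain O(¬log_backup).
The contrapositive of premise 9 (O(sound_alarm → log_backup)) is O(¬log_backup → ¬sound_alarm), and O(¬log_backup) is already established, so O(¬sound_alarm).
From O(¬sound_alarm) and premise 5, O(¬sound_alarm → ¬hold_position), we obtain O(¬hold_position).
The contrapositive of premise 4 (O(certify_appeal → hold_position)) is O(¬hold_position → ¬certify_appeal), and O(¬hold_position) is already established, so O(¬certify_appeal).
However, F(¬certify_appeal) at premise 2 amounts to O(certify_appeal).
We now have both O(¬certify_appeal) and O(certify_appeal) — certify_appeal is simultaneously obligatory and forbidden, violating the D-axiom.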